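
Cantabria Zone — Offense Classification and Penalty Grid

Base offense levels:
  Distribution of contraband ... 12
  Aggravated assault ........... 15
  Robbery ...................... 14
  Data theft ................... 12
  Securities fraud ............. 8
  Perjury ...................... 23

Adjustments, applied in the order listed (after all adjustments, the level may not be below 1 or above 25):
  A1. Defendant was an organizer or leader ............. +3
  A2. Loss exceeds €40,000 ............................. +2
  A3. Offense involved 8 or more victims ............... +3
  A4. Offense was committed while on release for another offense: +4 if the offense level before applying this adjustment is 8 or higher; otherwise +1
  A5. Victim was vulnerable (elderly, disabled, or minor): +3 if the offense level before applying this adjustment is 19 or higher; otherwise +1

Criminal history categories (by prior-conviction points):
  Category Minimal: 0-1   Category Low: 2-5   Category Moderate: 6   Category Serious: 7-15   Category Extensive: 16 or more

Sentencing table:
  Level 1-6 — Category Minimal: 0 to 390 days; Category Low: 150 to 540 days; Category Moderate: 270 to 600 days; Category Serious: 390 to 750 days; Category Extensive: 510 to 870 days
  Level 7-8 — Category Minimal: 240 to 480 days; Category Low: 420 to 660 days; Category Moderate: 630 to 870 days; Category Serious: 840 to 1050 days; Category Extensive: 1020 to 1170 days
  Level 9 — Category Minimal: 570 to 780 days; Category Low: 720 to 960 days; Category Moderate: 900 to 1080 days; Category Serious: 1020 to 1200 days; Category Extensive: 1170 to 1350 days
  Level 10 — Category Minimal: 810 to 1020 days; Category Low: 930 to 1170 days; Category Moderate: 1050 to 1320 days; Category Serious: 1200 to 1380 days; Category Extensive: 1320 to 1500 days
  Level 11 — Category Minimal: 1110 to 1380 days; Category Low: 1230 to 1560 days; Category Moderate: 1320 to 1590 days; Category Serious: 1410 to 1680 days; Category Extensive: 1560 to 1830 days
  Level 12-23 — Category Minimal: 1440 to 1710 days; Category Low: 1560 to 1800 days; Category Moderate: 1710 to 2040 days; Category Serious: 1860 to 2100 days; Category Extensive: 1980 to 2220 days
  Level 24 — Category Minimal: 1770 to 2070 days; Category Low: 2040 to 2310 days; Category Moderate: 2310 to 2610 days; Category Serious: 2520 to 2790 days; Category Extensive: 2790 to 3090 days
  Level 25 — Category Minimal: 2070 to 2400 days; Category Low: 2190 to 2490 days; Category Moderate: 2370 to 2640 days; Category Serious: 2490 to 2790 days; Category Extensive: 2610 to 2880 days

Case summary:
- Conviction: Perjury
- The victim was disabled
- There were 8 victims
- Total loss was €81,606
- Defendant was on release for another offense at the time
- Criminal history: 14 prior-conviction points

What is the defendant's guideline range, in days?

2490-2790 days

Base offense level for perjury: 23.
A1 does not apply.
A2 applies: 23 + 2 = 25.
A3 applies: 25 + 3 = 28.
A4 applies (level before this adjustment is 28 ≥ 8, so +4): 28 + 4 = 32.
A5 applies (level before this adjustment is 32 ≥ 19, so +3): 32 + 3 = 35.
Level 35 exceeds the maximum of 25; capped at 25.
Final offense level: 25.
Criminal history: 14 prior points → Category Serious (7-15).
Level 25 falls in the 25 band.
Grid: Level 25 × Category Serious = 2490-2790 days.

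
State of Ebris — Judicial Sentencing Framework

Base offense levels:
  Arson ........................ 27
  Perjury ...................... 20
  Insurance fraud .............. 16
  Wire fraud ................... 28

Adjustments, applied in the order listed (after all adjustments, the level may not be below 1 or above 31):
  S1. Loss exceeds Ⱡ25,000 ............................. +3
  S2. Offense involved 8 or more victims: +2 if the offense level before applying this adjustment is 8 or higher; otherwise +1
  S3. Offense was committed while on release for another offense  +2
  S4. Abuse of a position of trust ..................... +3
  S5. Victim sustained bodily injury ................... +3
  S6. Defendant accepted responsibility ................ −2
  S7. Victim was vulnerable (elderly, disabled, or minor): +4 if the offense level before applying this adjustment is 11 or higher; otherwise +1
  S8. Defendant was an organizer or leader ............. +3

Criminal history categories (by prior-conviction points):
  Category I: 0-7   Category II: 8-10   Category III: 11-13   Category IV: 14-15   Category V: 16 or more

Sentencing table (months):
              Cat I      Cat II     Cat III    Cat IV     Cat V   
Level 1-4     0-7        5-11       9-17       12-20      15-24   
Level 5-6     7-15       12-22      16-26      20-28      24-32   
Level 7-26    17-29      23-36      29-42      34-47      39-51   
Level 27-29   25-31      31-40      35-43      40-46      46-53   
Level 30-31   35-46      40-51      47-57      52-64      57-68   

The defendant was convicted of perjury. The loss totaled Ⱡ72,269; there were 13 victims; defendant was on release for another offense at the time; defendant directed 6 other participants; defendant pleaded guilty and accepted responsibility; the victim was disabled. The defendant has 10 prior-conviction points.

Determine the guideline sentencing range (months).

40-51 months

Base offense level for perjury: 20.
S1 applies: 20 + 3 = 23.
S2 applies (level before this adjustment is 23 ≥ 8, so +2): 23 + 2 = 25.
S3 applies: 25 + 2 = 27.
S6 applies: 27 − 2 = 25.
S7 applies (level before this adjustment is 25 ≥ 11, so +4): 25 + 4 = 29.
S8 applies: 29 + 3 = 32.
Level 32 exceeds the maximum of 31; capped at 31.
Final offense level: 31.
Criminal history: 10 prior points → Category II (8-10).
Level 31 falls in the 30-31 band.
Grid: Level 30-31 × Category II = 40-51 months.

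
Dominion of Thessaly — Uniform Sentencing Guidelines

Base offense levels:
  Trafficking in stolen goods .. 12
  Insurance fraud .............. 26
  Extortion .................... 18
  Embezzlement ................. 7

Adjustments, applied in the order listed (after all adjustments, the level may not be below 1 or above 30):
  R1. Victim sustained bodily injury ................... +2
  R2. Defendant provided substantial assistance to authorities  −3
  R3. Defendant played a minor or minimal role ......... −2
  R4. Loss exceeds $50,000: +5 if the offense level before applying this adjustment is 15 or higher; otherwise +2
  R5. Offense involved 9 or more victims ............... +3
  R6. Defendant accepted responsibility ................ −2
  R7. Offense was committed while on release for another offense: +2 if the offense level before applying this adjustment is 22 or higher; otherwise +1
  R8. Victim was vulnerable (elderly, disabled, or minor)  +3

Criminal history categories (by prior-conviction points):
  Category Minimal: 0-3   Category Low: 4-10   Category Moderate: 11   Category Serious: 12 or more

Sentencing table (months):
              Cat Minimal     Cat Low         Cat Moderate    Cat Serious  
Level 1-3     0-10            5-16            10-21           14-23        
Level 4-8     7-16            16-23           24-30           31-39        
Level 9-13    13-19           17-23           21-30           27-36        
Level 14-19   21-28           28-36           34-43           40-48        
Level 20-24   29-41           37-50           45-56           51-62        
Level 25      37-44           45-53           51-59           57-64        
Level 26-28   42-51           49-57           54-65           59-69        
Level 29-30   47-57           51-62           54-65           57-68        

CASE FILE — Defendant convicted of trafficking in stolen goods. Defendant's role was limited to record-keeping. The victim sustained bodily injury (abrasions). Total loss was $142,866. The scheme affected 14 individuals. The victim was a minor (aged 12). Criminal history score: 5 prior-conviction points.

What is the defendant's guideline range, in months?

37-50 months

Base offense level for trafficking in stolen goods: 12.
R1 applies: 12 + 2 = 14.
R3 applies: 14 − 2 = 12.
R4 applies (level before this adjustment is 12 < 15, so +2): 12 + 2 = 14.
R5 applies: 14 + 3 = 17.
R7 does not apply.
R8 applies: 17 + 3 = 20.
Final offense level: 20.
Criminal history: 5 prior points → Category Low (4-10).
Level 20 falls in the 20-24 band.
Grid: Level 20-24 × Category Low = 37-50 months.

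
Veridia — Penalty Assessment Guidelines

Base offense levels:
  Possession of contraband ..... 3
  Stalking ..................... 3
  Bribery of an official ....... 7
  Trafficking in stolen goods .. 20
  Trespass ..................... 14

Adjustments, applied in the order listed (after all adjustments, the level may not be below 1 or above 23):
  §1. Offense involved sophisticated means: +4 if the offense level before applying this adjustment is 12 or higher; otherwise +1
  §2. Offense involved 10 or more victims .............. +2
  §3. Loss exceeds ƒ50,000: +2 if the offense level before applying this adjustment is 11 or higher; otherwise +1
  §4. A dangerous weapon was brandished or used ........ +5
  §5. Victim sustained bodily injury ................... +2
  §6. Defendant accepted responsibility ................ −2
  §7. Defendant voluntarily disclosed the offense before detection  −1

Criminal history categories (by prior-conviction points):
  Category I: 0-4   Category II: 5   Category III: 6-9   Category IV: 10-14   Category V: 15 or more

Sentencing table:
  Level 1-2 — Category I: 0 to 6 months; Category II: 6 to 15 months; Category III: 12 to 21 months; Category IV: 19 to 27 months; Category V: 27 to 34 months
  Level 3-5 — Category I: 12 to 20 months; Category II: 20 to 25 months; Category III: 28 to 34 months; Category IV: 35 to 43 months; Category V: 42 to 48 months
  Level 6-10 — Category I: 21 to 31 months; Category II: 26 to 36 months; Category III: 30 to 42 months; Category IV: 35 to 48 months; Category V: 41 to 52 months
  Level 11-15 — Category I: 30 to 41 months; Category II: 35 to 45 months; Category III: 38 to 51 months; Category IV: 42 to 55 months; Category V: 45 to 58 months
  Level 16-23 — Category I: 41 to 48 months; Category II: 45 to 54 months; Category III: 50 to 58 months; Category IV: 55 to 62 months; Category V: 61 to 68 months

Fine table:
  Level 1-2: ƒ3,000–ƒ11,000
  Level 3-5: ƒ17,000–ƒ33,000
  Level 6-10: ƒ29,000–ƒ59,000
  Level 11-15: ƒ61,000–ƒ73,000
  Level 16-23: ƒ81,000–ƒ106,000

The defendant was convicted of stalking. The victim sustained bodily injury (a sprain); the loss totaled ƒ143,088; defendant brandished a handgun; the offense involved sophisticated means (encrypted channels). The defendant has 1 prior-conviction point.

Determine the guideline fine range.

ƒ61,000–ƒ73,000

Base offense level for stalking: 3.
§1 applies (level before this adjustment is 3 < 12, so +1): 3 + 1 = 4.
§2 does not apply.
§3 applies (level before this adjustment is 4 < 11, so +1): 4 + 1 = 5.
§4 applies: 5 + 5 = 10.
§5 applies: 10 + 2 = 12.
§6 does not apply.
Final offense level: 12.
Level 12 falls in the 11-15 band.
Fine table: Level 11-15 → ƒ61,000–ƒ73,000.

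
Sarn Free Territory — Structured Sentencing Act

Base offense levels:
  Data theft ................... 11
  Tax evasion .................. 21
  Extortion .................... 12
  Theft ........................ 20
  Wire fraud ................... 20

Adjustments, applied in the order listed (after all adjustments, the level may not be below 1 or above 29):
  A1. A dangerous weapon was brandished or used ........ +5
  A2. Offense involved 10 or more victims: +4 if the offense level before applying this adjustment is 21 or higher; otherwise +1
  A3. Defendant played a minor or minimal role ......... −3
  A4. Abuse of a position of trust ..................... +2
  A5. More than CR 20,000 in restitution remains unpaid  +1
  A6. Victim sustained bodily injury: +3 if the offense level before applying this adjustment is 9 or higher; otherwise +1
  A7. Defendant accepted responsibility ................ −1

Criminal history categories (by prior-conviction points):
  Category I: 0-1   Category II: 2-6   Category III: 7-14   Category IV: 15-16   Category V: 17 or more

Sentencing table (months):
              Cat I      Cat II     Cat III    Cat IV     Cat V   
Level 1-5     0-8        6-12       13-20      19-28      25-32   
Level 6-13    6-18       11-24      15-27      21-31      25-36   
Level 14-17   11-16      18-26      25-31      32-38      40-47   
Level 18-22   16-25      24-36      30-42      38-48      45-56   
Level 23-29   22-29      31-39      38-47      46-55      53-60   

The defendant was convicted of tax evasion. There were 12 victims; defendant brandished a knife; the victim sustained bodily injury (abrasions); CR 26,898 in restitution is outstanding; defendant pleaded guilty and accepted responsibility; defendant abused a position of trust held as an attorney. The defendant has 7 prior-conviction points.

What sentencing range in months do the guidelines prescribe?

Base offense level for tax evasion: 21.
A1 applies: 21 + 5 = 26.
A2 applies (level before this adjustment is 26 ≥ 21, so +4): 26 + 4 = 30.
A3 does not apply.
A4 applies: 30 + 2 = 32.
A5 applies: 32 + 1 = 33.
A6 applies (level before this adjustment is 33 ≥ 9, so +3): 33 + 3 = 36.
A7 applies: 36 − 1 = 35.
Level 35 exceeds the maximum of 29; capped at 29.
Final offense level: 29.
Criminal history: 7 prior points → Category III (7-14).
Level 29 falls in the 23-29 band.
Grid: Level 23-29 × Category III = 38-47 months.

38-47 months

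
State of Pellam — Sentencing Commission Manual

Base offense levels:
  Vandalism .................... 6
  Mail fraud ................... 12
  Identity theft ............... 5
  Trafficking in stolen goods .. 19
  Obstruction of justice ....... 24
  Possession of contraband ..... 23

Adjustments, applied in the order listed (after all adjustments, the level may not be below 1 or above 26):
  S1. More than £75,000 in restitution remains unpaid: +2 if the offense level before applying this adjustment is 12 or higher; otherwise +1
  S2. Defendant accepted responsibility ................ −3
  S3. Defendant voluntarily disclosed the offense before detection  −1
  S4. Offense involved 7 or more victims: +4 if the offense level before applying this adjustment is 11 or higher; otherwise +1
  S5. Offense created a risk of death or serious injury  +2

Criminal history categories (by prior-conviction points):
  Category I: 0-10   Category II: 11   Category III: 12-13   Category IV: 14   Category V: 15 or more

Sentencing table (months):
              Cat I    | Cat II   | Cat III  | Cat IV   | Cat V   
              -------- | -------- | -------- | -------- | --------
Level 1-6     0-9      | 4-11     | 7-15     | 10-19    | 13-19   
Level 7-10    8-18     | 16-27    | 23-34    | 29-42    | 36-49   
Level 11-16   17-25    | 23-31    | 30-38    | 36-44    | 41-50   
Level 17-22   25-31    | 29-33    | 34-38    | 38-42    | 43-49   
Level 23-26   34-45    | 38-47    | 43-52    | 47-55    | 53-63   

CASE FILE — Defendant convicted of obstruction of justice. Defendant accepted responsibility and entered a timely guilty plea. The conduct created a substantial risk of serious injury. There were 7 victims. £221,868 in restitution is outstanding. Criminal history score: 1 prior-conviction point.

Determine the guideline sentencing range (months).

34-45 months

Base offense level for obstruction of justice: 24.
S1 applies (level before this adjustment is 24 ≥ 12, so +2): 24 + 2 = 26.
S2 applies: 26 − 3 = 23.
S3 does not apply.
S4 applies (level before this adjustment is 23 ≥ 11, so +4): 23 + 4 = 27.
S5 applies: 27 + 2 = 29.
Level 29 exceeds the maximum of 26; capped at 26.
Final offense level: 26.
Criminal history: 1 prior point → Category I (0-10).
Level 26 falls in the 23-26 band.
Grid: Level 23-26 × Category I = 34-45 months.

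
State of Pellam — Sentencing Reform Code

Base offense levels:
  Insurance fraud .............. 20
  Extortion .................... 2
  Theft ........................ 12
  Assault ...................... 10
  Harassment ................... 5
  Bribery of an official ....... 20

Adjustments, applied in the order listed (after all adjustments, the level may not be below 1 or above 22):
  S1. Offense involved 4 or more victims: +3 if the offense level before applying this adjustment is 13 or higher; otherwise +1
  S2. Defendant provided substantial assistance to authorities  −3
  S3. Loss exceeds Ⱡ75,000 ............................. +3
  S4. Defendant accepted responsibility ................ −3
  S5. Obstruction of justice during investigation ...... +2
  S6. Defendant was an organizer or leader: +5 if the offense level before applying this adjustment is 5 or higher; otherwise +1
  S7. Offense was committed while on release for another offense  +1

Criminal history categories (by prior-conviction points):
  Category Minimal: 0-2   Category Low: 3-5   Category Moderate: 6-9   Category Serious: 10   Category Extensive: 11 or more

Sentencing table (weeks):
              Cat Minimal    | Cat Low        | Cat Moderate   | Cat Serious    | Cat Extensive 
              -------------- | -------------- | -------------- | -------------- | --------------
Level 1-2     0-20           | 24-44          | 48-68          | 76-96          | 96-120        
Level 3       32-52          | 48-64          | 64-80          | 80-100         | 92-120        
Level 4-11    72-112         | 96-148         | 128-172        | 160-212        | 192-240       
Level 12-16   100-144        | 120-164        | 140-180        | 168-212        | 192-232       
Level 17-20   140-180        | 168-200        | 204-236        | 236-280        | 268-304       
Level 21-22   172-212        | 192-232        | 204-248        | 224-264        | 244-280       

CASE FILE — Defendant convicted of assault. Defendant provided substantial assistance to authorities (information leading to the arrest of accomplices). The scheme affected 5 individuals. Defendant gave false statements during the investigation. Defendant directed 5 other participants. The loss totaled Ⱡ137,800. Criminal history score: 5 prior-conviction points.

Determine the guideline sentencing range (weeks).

168-200 weeks

Base offense level for assault: 10.
S1 applies (level before this adjustment is 10 < 13, so +1): 10 + 1 = 11.
S2 applies: 11 − 3 = 8.
S3 applies: 8 + 3 = 11.
S5 applies: 11 + 2 = 13.
S6 applies (level before this adjustment is 13 ≥ 5, so +5): 13 + 5 = 18.
S7 does not apply.
Final offense level: 18.
Criminal history: 5 prior points → Category Low (3-5).
Level 18 falls in the 17-20 band.
Grid: Level 17-20 × Category Low = 168-200 weeks.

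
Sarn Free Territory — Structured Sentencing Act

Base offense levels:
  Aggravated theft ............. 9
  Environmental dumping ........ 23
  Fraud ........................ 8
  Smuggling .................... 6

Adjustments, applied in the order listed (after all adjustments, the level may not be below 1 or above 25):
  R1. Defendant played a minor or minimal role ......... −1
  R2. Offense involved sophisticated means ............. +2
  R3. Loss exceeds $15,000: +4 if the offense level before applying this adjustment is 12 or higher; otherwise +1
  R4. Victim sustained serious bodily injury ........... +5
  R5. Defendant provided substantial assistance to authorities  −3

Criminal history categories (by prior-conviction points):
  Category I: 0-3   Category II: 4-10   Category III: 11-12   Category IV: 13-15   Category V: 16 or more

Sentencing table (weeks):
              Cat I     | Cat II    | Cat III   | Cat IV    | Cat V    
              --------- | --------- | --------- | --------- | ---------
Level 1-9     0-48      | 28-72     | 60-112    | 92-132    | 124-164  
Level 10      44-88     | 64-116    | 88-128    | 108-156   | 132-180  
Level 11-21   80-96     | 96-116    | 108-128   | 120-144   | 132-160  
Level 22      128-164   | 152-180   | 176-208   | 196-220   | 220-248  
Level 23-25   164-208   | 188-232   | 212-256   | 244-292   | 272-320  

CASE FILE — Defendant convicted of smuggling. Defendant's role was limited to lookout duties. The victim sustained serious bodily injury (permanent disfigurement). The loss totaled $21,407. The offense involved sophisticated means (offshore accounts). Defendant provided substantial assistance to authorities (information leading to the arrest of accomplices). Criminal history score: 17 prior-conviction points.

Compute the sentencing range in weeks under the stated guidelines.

132-180 weeks

Base offense level for smuggling: 6.
R1 applies: 6 − 1 = 5.
R2 applies: 5 + 2 = 7.
R3 applies (level before this adjustment is 7 < 12, so +1): 7 + 1 = 8.
R4 applies: 8 + 5 = 13.
R5 applies: 13 − 3 = 10.
Final offense level: 10.
Criminal history: 17 prior points → Category V (16+).
Level 10 falls in the 10 band.
Grid: Level 10 × Category V = 132-180 weeks.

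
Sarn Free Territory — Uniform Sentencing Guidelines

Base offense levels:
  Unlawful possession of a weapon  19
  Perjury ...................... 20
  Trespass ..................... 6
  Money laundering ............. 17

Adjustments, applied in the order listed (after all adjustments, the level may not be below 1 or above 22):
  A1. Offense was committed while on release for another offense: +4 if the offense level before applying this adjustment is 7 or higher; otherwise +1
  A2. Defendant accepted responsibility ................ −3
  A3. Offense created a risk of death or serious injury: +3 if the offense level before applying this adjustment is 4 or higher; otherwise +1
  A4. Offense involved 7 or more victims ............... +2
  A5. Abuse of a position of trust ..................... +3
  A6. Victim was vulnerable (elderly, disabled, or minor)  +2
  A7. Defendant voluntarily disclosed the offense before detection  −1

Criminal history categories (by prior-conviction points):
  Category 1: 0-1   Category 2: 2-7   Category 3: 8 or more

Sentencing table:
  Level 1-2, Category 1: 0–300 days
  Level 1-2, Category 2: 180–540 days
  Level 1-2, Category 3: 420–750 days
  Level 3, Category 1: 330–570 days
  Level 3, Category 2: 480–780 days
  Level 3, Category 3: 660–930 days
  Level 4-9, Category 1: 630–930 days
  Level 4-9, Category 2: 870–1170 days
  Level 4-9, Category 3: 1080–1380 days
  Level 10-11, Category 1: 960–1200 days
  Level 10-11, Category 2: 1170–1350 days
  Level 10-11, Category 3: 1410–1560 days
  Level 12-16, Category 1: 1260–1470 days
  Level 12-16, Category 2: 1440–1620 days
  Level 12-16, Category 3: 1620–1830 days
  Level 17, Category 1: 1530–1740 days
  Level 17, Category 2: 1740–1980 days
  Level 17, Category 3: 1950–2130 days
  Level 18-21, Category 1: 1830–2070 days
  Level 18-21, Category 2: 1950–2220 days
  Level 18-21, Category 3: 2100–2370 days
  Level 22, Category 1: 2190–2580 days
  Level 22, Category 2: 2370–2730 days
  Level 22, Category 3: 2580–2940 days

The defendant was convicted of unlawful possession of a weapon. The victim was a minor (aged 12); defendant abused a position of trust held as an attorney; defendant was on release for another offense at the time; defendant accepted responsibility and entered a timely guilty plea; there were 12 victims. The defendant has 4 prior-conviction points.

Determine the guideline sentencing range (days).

Base offense level for unlawful possession of a weapon: 19.
A1 applies (level before this adjustment is 19 ≥ 7, so +4): 19 + 4 = 23.
A2 applies: 23 − 3 = 20.
A4 applies: 20 + 2 = 22.
A5 applies: 22 + 3 = 25.
A6 applies: 25 + 2 = 27.
A7 does not apply.
Level 27 exceeds the maximum of 22; capped at 22.
Final offense level: 22.
Criminal history: 4 prior points → Category 2 (2-7).
Level 22 falls in the 22 band.
Grid: Level 22 × Category 2 = 2370-2730 days.

2370-2730 days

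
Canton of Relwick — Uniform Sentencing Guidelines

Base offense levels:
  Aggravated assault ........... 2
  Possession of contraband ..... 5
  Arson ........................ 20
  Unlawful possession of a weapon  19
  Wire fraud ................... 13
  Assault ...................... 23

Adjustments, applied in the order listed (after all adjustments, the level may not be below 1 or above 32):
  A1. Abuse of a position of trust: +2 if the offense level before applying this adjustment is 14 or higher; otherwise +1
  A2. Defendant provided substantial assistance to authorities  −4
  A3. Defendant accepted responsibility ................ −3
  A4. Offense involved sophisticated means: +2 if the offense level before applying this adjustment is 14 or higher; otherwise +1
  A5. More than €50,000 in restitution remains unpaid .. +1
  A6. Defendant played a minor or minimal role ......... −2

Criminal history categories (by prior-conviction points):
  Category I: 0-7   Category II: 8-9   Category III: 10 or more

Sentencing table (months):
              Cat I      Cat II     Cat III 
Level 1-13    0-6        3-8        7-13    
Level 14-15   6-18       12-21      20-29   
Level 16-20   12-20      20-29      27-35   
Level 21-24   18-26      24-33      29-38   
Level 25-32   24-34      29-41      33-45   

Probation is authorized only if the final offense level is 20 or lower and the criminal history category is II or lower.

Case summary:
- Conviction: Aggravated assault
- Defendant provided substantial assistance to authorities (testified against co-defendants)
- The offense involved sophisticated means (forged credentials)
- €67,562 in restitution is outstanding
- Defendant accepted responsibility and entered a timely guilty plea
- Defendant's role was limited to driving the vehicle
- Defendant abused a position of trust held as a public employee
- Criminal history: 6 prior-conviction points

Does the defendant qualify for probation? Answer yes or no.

Base offense level for aggravated assault: 2.
A1 applies (level before this adjustment is 2 < 14, so +1): 2 + 1 = 3.
A2 applies: 3 − 4 = -1.
A3 applies: -1 − 3 = -4.
A4 applies (level before this adjustment is -4 < 14, so +1): -4 + 1 = -3.
A5 applies: -3 + 1 = -2.
A6 applies: -2 − 2 = -4.
Level -4 is below the minimum of 1; floored at 1.
Final offense level: 1.
Criminal history: 6 prior points → Category I (0-7).
Level 1 falls in the 1-13 band.
Grid: Level 1-13 × Category I = 0-6 months.
Probation check: level 1 ≤ 20 and category I ≤ II → eligible.

Yes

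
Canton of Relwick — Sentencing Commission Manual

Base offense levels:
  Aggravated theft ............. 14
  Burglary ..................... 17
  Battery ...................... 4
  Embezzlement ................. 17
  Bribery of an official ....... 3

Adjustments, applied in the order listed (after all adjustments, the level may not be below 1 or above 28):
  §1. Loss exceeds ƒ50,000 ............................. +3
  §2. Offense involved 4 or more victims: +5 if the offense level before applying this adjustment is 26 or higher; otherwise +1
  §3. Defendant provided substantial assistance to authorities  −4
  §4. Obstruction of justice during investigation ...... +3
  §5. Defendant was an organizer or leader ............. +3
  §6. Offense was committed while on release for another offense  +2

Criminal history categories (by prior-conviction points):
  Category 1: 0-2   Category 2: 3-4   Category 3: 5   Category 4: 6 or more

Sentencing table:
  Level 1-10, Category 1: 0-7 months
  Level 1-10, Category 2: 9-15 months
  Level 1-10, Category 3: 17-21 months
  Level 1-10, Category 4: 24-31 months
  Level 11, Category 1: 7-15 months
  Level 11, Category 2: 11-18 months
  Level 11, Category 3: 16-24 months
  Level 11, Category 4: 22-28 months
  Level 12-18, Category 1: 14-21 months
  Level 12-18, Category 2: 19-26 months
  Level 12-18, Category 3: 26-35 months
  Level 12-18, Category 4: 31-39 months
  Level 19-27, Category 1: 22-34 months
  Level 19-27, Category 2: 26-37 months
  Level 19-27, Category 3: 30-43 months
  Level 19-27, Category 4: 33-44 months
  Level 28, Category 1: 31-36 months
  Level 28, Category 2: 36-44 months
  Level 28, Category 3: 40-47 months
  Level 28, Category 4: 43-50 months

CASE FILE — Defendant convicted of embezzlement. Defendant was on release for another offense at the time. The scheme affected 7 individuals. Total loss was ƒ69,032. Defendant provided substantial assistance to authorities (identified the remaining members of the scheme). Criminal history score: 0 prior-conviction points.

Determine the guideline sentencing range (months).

Base offense level for embezzlement: 17.
§1 applies: 17 + 3 = 20.
§2 applies (level before this adjustment is 20 < 26, so +1): 20 + 1 = 21.
§3 applies: 21 − 4 = 17.
§5 does not apply.
§6 applies: 17 + 2 = 19.
Final offense level: 19.
Criminal history: 0 prior points → Category 1 (0-2).
Level 19 falls in the 19-27 band.
Grid: Level 19-27 × Category 1 = 22-34 months.

22-34 months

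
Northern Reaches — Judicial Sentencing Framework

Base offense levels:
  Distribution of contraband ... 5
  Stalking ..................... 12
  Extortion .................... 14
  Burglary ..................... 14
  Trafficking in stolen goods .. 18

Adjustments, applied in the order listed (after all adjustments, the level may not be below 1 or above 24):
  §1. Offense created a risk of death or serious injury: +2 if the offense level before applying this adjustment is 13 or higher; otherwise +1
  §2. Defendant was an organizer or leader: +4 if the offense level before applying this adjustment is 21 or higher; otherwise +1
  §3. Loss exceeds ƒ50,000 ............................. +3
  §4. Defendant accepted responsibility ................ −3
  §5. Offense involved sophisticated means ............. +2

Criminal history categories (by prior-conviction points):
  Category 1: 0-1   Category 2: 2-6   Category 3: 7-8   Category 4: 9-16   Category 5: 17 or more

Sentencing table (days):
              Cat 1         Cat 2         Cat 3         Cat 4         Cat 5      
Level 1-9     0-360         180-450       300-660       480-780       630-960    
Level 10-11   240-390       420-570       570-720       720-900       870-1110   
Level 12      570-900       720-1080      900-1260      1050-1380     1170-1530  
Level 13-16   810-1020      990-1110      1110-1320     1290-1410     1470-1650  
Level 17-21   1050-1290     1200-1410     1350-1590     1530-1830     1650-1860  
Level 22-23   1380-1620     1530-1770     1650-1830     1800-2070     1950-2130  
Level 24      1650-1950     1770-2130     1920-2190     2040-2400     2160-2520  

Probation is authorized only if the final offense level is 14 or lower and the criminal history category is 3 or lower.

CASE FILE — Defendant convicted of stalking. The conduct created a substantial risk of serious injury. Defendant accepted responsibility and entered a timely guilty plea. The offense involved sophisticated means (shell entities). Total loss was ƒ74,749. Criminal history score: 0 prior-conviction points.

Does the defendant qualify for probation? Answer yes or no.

No

Base offense level for stalking: 12.
§1 applies (level before this adjustment is 12 < 13, so +1): 12 + 1 = 13.
§3 applies: 13 + 3 = 16.
§4 applies: 16 − 3 = 13.
§5 applies: 13 + 2 = 15.
Final offense level: 15.
Criminal history: 0 prior points → Category 1 (0-1).
Level 15 falls in the 13-16 band.
Grid: Level 13-16 × Category 1 = 810-1020 days.
Probation check: level 15 > 14 and category 1 ≤ 3 → not eligible.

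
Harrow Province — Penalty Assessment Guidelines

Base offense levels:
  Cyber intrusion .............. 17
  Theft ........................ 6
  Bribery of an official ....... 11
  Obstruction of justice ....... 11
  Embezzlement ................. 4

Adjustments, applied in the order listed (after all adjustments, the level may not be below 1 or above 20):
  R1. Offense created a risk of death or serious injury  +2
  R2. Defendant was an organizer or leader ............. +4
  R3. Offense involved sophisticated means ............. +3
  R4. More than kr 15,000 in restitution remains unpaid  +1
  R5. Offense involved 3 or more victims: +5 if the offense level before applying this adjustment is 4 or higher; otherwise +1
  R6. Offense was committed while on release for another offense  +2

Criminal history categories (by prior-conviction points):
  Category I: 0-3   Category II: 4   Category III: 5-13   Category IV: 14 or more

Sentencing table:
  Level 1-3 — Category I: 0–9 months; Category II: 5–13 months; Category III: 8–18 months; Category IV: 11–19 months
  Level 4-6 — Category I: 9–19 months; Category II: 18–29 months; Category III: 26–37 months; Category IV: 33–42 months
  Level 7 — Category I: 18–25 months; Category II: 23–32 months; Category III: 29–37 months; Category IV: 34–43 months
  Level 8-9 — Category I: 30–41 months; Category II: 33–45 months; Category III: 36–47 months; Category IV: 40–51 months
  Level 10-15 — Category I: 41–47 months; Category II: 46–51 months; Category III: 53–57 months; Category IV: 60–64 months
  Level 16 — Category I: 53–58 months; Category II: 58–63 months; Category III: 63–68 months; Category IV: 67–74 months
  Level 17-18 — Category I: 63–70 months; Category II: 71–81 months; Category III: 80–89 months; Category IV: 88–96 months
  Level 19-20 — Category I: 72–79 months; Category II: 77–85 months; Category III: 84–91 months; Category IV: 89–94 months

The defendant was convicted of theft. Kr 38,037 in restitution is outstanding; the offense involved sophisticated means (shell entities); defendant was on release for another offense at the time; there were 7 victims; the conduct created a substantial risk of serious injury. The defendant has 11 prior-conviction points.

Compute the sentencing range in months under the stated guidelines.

84-91 months

Base offense level for theft: 6.
R1 applies: 6 + 2 = 8.
R3 applies: 8 + 3 = 11.
R4 applies: 11 + 1 = 12.
R5 applies (level before this adjustment is 12 ≥ 4, so +5): 12 + 5 = 17.
R6 applies: 17 + 2 = 19.
Final offense level: 19.
Criminal history: 11 prior points → Category III (5-13).
Level 19 falls in the 19-20 band.
Grid: Level 19-20 × Category III = 84-91 months.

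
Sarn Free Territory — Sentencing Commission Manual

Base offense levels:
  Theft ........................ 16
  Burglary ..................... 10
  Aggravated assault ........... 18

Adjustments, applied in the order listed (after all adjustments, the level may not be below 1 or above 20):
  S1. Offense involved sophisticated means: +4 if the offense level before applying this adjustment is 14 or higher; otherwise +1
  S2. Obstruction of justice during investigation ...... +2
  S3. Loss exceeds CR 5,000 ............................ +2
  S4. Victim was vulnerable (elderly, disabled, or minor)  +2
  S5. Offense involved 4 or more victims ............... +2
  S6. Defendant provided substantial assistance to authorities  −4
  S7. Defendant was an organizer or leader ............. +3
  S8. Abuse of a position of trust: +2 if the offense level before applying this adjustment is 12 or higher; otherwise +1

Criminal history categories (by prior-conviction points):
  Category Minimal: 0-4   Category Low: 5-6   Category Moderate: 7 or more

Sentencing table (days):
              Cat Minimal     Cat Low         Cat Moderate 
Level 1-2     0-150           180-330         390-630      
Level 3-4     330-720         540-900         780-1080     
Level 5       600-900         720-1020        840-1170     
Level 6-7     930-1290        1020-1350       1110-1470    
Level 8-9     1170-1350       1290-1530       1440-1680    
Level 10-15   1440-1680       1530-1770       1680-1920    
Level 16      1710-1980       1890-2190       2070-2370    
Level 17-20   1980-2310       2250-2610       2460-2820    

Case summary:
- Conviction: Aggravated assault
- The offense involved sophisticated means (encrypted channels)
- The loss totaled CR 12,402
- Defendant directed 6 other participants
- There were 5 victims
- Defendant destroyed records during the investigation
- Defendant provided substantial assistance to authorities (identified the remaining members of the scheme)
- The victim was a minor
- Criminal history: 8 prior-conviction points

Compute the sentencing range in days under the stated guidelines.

Base offense level for aggravated assault: 18.
S1 applies (level before this adjustment is 18 ≥ 14, so +4): 18 + 4 = 22.
S2 applies: 22 + 2 = 24.
S3 applies: 24 + 2 = 26.
S4 applies: 26 + 2 = 28.
S5 applies: 28 + 2 = 30.
S6 applies: 30 − 4 = 26.
S7 applies: 26 + 3 = 29.
Level 29 exceeds the maximum of 20; capped at 20.
Final offense level: 20.
Criminal history: 8 prior points → Category Moderate (7+).
Level 20 falls in the 17-20 band.
Grid: Level 17-20 × Category Moderate = 2460-2820 days.

2460-2820 days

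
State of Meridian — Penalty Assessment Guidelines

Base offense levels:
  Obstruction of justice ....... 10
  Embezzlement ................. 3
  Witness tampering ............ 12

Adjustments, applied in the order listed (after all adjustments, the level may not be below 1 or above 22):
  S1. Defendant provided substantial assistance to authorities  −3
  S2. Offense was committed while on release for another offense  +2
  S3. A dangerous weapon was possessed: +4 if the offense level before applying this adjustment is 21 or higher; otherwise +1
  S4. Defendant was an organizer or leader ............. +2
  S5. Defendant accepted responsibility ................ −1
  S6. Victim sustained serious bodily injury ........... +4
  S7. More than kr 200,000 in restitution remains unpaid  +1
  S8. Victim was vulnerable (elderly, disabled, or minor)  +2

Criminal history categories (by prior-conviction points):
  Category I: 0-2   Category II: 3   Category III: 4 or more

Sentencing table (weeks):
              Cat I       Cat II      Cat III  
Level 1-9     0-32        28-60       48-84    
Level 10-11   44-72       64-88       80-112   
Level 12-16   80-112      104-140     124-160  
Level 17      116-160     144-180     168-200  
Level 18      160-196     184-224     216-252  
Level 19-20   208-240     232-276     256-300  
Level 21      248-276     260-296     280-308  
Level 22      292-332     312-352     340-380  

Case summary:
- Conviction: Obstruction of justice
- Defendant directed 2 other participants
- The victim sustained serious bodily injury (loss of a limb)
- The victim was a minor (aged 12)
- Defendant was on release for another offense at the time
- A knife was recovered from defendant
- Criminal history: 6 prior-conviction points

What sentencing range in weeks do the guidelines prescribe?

280-308 weeks

Base offense level for obstruction of justice: 10.
S1 does not apply.
S2 applies: 10 + 2 = 12.
S3 applies (level before this adjustment is 12 < 21, so +1): 12 + 1 = 13.
S4 applies: 13 + 2 = 15.
S5 does not apply.
S6 applies: 15 + 4 = 19.
S8 applies: 19 + 2 = 21.
Final offense level: 21.
Criminal history: 6 prior points → Category III (4+).
Level 21 falls in the 21 band.
Grid: Level 21 × Category III = 280-308 weeks.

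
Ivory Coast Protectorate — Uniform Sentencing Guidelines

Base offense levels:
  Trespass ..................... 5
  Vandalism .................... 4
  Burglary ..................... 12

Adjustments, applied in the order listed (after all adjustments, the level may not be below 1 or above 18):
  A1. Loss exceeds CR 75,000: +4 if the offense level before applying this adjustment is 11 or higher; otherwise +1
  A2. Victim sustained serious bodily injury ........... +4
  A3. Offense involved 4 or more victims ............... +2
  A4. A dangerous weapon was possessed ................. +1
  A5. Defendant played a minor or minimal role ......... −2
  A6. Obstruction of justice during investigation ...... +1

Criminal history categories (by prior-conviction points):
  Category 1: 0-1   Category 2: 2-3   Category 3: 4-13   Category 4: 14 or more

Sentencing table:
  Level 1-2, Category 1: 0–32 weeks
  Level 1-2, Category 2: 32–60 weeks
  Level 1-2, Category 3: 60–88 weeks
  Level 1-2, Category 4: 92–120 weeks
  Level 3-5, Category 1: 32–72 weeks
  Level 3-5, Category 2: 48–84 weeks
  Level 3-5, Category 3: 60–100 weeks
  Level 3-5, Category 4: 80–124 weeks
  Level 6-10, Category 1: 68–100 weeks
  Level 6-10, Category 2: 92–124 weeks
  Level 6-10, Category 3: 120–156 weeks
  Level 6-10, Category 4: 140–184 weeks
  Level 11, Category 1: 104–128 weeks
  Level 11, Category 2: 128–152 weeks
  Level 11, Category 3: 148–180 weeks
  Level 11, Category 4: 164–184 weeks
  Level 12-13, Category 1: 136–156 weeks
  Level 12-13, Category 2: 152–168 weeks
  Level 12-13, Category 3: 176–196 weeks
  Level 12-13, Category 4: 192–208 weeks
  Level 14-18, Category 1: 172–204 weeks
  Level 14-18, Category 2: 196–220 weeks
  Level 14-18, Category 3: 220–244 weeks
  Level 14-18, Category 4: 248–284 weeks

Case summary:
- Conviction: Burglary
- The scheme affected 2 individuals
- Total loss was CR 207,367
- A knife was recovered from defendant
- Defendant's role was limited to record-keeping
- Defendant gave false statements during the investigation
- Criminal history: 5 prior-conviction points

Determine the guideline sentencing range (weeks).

Base offense level for burglary: 12.
A1 applies (level before this adjustment is 12 ≥ 11, so +4): 12 + 4 = 16.
A2 does not apply.
A3 does not apply.
A4 applies: 16 + 1 = 17.
A5 applies: 17 − 2 = 15.
A6 applies: 15 + 1 = 16.
Final offense level: 16.
Criminal history: 5 prior points → Category 3 (4-13).
Level 16 falls in the 14-18 band.
Grid: Level 14-18 × Category 3 = 220-244 weeks.

220-244 weeks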